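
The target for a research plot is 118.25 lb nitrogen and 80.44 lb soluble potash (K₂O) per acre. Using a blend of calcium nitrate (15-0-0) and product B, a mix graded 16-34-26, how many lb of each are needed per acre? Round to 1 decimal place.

458.3 lb calcium nitrate, 309.4 lb product B

Per-acre balance (a = calcium nitrate, b = product B):
N: 0.15·a + 0.16·b = 118.25
K₂O: 0·a + 0.26·b = 80.44
Solving simultaneously: a = 458.323, b = 309.385.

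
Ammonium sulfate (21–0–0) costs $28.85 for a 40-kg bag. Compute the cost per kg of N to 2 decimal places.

$3.43 per kg N

N in bag = 40 × 21% = 8.4 kg.
Cost per kg N = $28.85 / 8.4 = $3.4345.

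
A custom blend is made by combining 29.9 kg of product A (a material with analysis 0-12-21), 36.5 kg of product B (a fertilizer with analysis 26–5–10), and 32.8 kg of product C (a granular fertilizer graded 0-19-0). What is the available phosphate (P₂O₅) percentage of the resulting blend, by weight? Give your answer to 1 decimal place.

11.7% P₂O₅

Total mass = 29.9 + 36.5 + 32.8 = 99.2 kg.
P₂O₅ mass = 12%×29.9 + 5%×36.5 + 19%×32.8 = 11.645 kg.
% P₂O₅ = 11.645 / 99.2 = 11.7389%.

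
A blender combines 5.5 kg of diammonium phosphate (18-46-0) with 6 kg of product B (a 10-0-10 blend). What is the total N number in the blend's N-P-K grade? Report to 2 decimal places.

Total mass = 5.5 + 6 = 11.5 kg.
N mass = 18%×5.5 + 10%×6 = 1.59 kg.
% N = 1.59 / 11.5 = 13.8261%.

13.83% N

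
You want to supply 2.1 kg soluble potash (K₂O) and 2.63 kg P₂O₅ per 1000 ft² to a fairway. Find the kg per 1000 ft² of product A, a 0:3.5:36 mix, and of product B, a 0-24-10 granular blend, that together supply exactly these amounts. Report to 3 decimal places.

2.907 kg product A, 10.534 kg product B

With a, b = kg per 1000 ft² of product A and product B:
K₂O: 0.36·a + 0.1·b = 2.1
P₂O₅: 0.035·a + 0.24·b = 2.63
Eliminate a: (row1) − 0.36/0.035·(row2) → -2.36857·b = -24.9514, so b = 10.5344.
Back-substitute: a = (2.1 − 0.1·10.5344) / 0.36 = 2.90712.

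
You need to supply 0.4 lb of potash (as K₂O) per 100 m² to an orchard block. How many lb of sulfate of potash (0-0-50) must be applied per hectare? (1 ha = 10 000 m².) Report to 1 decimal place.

Product per 100 m² = 0.4 / 50% = 0.8 lb.
Convert to per hectare: 0.8 × 100 = 80 lb.

80.0 lb of product per hectare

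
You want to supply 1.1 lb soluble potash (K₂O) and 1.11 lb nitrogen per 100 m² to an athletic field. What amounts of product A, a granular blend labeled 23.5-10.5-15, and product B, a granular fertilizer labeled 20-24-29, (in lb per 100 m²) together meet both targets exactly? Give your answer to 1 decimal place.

With a, b = lb per 100 m² of product A and product B:
K₂O: 0.15·a + 0.29·b = 1.1
N: 0.235·a + 0.2·b = 1.11
Eliminate a: (row1) − 0.15/0.235·(row2) → 0.16234·b = 0.391489, so b = 2.41153.
Back-substitute: a = (1.1 − 0.29·2.41153) / 0.15 = 2.67104.

2.7 lb product A, 2.4 lb product B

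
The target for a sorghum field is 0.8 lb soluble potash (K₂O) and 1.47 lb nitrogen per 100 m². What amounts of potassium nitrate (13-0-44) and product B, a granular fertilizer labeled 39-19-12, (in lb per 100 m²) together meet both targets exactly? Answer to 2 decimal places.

0.87 lb potassium nitrate, 3.48 lb product B

Per-100 m² balance (a = potassium nitrate, b = product B):
K₂O: 0.44·a + 0.12·b = 0.8
N: 0.13·a + 0.39·b = 1.47
From row1: a = (0.8 − 0.12·b) / 0.44.
Into row2: 0.13·(0.8 − 0.12·b)/0.44 + 0.39·b = 1.47 → b = 3.47949, a = 0.869231.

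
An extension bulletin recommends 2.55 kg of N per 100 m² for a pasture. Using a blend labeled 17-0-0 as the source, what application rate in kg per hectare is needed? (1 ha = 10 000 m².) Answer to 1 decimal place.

1500.0 kg of product per hectare

Product per 100 m² = 2.55 / 17% = 15 kg.
Convert to per hectare: 15 × 100 = 1500 kg.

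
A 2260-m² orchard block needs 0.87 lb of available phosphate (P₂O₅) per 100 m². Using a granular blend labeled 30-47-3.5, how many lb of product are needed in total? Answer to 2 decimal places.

Product per 100 m² = 0.87 / 47% = 1.85106 lb.
Total product = 1.85106 × 2260 / 100 = 41.834 lb.

41.83 lb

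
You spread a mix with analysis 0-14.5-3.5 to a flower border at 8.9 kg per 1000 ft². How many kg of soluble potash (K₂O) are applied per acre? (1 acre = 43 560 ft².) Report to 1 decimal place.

K₂O per 1000 ft² = 8.9 × 3.5% = 0.3115 kg.
Convert to per acre: 0.3115 × 43.56 = 13.5689 kg.

13.6 kg K₂O per acre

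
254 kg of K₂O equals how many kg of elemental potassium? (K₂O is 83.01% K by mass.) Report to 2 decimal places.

210.85 kg K

K = 254 × 0.8301 = 210.845 kg.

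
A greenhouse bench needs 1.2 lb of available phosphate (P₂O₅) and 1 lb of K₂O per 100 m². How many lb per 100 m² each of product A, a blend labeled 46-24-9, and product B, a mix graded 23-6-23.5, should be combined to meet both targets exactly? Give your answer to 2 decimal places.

Let a = lb of product A, b = lb of product B (per 100 m²).
P₂O₅: 0.24·a + 0.06·b = 1.2
K₂O: 0.09·a + 0.235·b = 1
From row1: a = (1.2 − 0.06·b) / 0.24.
Into row2: 0.09·(1.2 − 0.06·b)/0.24 + 0.235·b = 1 → b = 2.58824, a = 4.35294.

4.35 lb product A, 2.59 lb product B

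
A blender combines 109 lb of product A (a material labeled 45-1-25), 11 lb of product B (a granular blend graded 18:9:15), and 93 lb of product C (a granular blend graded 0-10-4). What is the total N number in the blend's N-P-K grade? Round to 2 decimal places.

Total mass = 109 + 11 + 93 = 213 lb.
N mass = 45%×109 + 18%×11 + 0%×93 = 51.03 lb.
% N = 51.03 / 213 = 23.9577%.

23.96% N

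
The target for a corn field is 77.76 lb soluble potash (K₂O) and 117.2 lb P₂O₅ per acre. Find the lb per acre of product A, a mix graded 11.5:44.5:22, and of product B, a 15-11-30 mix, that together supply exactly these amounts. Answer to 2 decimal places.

243.43 lb product A, 80.69 lb product B

With a, b = lb per acre of product A and product B:
K₂O: 0.22·a + 0.3·b = 77.76
P₂O₅: 0.445·a + 0.11·b = 117.2
Solving simultaneously: a = 243.425, b = 80.688.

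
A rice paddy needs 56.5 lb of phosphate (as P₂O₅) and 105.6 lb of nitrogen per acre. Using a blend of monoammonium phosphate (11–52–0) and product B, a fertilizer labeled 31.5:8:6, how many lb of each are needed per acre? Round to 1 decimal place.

Let a = lb of monoammonium phosphate, b = lb of product B (per acre).
P₂O₅: 0.52·a + 0.08·b = 56.5
N: 0.11·a + 0.315·b = 105.6
Solving simultaneously: a = 60.3194, b = 314.174.

60.3 lb monoammonium phosphate, 314.2 lb product B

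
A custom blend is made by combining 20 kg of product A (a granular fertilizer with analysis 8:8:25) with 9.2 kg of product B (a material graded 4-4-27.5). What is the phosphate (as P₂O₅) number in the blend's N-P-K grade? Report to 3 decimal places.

Total mass = 20 + 9.2 = 29.2 kg.
P₂O₅ mass = 8%×20 + 4%×9.2 = 1.968 kg.
% P₂O₅ = 1.968 / 29.2 = 6.73973%.

6.740% P₂O₅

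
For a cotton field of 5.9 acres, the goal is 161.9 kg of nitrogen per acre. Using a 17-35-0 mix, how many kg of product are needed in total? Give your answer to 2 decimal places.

Product per acre = 161.9 / 17% = 952.353 kg.
Total product = 952.353 × 5.9 = 5618.882 kg.

5618.88 kg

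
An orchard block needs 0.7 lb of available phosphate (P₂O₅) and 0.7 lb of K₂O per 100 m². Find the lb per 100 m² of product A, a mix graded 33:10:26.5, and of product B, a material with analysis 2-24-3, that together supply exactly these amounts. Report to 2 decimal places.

2.43 lb product A, 1.91 lb product B

Let a = lb of product A, b = lb of product B (per 100 m²).
P₂O₅: 0.1·a + 0.24·b = 0.7
K₂O: 0.265·a + 0.03·b = 0.7
From row1: a = (0.7 − 0.24·b) / 0.1.
Into row2: 0.265·(0.7 − 0.24·b)/0.1 + 0.03·b = 0.7 → b = 1.90594, a = 2.42574.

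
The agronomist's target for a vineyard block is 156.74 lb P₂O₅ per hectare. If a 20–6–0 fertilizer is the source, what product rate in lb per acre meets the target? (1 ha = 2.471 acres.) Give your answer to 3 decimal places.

Product per hectare = 156.74 / 6% = 2612.33 lb.
Convert to per acre: 2612.33 × 0.404694 = 1057.1968 lb.

1057.197 lb of product per acre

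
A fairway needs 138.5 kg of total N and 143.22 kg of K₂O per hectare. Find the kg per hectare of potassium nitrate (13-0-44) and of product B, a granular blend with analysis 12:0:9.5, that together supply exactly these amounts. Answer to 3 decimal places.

Let a = kg of potassium nitrate, b = kg of product B (per hectare).
N: 0.13·a + 0.12·b = 138.5
K₂O: 0.44·a + 0.095·b = 143.22
Eliminate a: (row1) − 0.13/0.44·(row2) → 0.0919318·b = 96.185, so b = 1046.2645.
Back-substitute: a = (138.5 − 0.12·1046.2645) / 0.13 = 99.60198.

99.602 kg potassium nitrate, 1046.265 kg product B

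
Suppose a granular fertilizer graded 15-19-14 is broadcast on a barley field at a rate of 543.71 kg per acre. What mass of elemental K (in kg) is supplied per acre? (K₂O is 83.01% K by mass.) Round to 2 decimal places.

K₂O per acre = 543.71 × 14% = 76.1194 kg.
Elemental K = 76.1194 × 0.8301 = 63.1867 kg per acre.

63.19 kg K per acre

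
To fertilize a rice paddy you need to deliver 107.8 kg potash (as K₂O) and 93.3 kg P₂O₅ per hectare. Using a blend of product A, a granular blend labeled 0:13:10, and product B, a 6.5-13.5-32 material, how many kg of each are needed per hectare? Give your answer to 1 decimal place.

544.6 kg product A, 166.7 kg product B

Let a = kg of product A, b = kg of product B (per hectare).
K₂O: 0.1·a + 0.32·b = 107.8
P₂O₅: 0.13·a + 0.135·b = 93.3
Solving simultaneously: a = 544.591, b = 166.69.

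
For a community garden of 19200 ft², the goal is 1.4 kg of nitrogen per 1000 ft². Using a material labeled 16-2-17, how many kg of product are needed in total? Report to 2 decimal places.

168.00 kg

Product per 1000 ft² = 1.4 / 16% = 8.75 kg.
Total product = 8.75 × 19200 / 1000 = 168 kg.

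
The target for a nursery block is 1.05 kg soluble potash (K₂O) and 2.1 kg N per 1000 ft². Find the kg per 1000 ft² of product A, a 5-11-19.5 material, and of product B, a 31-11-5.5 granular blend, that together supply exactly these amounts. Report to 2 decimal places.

3.64 kg product A, 6.19 kg product B

Per-1000 ft² balance (a = product A, b = product B):
K₂O: 0.195·a + 0.055·b = 1.05
N: 0.05·a + 0.31·b = 2.1
Eliminate a: (row1) − 0.195/0.05·(row2) → -1.154·b = -7.14, so b = 6.18718.
Back-substitute: a = (1.05 − 0.055·6.18718) / 0.195 = 3.63951.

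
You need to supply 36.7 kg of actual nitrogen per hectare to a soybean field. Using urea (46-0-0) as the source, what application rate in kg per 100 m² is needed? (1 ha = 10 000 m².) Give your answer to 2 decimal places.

Product per hectare = 36.7 / 46% = 79.7826 kg.
Convert to per 100 m²: 79.7826 × 0.01 = 0.797826 kg.

0.80 kg of product per hundred sq m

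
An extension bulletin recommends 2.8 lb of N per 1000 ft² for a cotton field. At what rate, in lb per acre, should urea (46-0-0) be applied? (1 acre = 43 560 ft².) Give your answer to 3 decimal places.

265.148 lb of product per acre

Product per 1000 ft² = 2.8 / 46% = 6.08696 lb.
Convert to per acre: 6.08696 × 43.56 = 265.1478 lb.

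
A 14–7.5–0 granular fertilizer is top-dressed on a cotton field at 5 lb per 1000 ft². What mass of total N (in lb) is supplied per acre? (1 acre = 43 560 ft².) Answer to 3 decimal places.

nitrogen per 1000 ft² = 5 × 14% = 0.7 lb.
Convert to per acre: 0.7 × 43.56 = 30.492 lb.

30.492 lb N per acre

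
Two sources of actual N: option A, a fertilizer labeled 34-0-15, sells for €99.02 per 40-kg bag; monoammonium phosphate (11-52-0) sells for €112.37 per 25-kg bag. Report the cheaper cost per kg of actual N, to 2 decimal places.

€7.28 per kg N (option A)

option A: N per bag = 40 × 34% = 13.6 kg; cost = 99.02 / 13.6 = €7.2809/kg N.
monoammonium phosphate: N per bag = 25 × 11% = 2.75 kg; cost = 112.37 / 2.75 = €40.8618/kg N.
option A is cheaper.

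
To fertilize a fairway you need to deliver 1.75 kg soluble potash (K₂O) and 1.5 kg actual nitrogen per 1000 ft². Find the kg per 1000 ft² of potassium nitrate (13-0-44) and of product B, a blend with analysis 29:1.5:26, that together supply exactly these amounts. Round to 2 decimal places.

1.25 kg potassium nitrate, 4.61 kg product B

Let a = kg of potassium nitrate, b = kg of product B (per 1000 ft²).
K₂O: 0.44·a + 0.26·b = 1.75
N: 0.13·a + 0.29·b = 1.5
Eliminate b: (row1) − 0.26/0.29·(row2) → 0.323448·a = 0.405172, so a = 1.25267.
Then b = (1.5 − 0.13·1.25267) / 0.29 = 4.61087.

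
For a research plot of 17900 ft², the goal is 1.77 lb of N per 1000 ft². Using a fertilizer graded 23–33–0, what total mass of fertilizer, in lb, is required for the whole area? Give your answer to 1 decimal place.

Product per 1000 ft² = 1.77 / 23% = 7.69565 lb.
Total product = 7.69565 × 17900 / 1000 = 137.752 lb.

137.8 lb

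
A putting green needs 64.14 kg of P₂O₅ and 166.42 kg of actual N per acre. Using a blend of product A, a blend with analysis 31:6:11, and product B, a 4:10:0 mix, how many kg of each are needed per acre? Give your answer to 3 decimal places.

492.182 kg product A, 346.091 kg product B

Let a = kg of product A, b = kg of product B (per acre).
P₂O₅: 0.06·a + 0.1·b = 64.14
N: 0.31·a + 0.04·b = 166.42
Solving simultaneously: a = 492.1818, b = 346.0909.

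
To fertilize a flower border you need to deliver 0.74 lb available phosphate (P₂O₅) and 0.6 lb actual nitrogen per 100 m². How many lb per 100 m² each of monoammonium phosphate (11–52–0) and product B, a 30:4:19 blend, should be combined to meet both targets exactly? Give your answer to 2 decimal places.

Let a = lb of monoammonium phosphate, b = lb of product B (per 100 m²).
P₂O₅: 0.52·a + 0.04·b = 0.74
N: 0.11·a + 0.3·b = 0.6
Eliminate b: (row1) − 0.04/0.3·(row2) → 0.505333·a = 0.66, so a = 1.30607.
Then b = (0.6 − 0.11·1.30607) / 0.3 = 1.52111.

1.31 lb monoammonium phosphate, 1.52 lb product B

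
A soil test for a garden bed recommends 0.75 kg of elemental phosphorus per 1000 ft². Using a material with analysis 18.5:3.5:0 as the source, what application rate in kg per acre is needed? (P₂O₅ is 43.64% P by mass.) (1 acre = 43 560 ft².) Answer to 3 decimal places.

As P₂O₅: 0.75 / 0.4364 = 1.71861 kg per 1000 ft².
Product per 1000 ft² = 1.71861 / 3.5% = 49.1031 kg.
Convert to per acre: 49.1031 × 43.56 = 2138.9289 kg.

2138.929 kg of product per acre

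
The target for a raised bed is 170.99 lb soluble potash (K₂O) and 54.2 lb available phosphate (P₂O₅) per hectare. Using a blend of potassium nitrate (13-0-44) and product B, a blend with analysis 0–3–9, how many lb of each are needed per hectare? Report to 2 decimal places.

19.07 lb potassium nitrate, 1806.67 lb product B

Per-hectare balance (a = potassium nitrate, b = product B):
K₂O: 0.44·a + 0.09·b = 170.99
P₂O₅: 0·a + 0.03·b = 54.2
Solving simultaneously: a = 19.0682, b = 1806.667.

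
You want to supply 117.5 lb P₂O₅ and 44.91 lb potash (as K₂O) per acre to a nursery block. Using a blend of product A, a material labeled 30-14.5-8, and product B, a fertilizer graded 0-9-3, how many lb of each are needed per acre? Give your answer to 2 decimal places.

181.37 lb product A, 1013.35 lb product B

Let a = lb of product A, b = lb of product B (per acre).
P₂O₅: 0.145·a + 0.09·b = 117.5
K₂O: 0.08·a + 0.03·b = 44.91
From row1: a = (117.5 − 0.09·b) / 0.145.
Into row2: 0.08·(117.5 − 0.09·b)/0.145 + 0.03·b = 44.91 → b = 1013.351, a = 181.368.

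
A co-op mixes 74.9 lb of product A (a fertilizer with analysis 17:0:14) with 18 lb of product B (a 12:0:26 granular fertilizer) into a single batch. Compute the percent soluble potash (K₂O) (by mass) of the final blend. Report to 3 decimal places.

Total mass = 74.9 + 18 = 92.9 lb.
K₂O mass = 14%×74.9 + 26%×18 = 15.166 lb.
% K₂O = 15.166 / 92.9 = 16.3251%.

16.325% K₂O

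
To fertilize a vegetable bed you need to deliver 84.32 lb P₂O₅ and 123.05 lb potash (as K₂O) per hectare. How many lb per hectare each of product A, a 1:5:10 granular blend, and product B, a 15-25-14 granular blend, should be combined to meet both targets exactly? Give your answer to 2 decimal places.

1053.21 lb product A, 126.64 lb product B

Let a = lb of product A, b = lb of product B (per hectare).
P₂O₅: 0.05·a + 0.25·b = 84.32
K₂O: 0.1·a + 0.14·b = 123.05
From row1: a = (84.32 − 0.25·b) / 0.05.
Into row2: 0.1·(84.32 − 0.25·b)/0.05 + 0.14·b = 123.05 → b = 126.639, a = 1053.206.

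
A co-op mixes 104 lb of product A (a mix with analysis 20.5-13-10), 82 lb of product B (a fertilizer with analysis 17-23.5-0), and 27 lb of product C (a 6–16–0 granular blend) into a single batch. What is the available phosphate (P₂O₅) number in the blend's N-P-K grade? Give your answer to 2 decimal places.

Total mass = 104 + 82 + 27 = 213 lb.
P₂O₅ mass = 13%×104 + 23.5%×82 + 16%×27 = 37.11 lb.
% P₂O₅ = 37.11 / 213 = 17.4225%.

17.42% P₂O₅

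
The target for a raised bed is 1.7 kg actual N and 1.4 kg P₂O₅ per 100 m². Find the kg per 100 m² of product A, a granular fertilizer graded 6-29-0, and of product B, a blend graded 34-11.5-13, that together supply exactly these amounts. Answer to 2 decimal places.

With a, b = kg per 100 m² of product A and product B:
N: 0.06·a + 0.34·b = 1.7
P₂O₅: 0.29·a + 0.115·b = 1.4
Eliminate a: (row1) − 0.06/0.29·(row2) → 0.316207·b = 1.41034, so b = 4.4602.
Back-substitute: a = (1.7 − 0.34·4.4602) / 0.06 = 3.05889.

3.06 kg product A, 4.46 kg product B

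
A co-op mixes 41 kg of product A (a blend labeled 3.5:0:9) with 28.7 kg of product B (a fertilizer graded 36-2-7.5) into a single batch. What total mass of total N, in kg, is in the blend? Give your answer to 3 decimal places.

11.767 kg N

N mass = 3.5%×41 + 36%×28.7 = 11.767 kg.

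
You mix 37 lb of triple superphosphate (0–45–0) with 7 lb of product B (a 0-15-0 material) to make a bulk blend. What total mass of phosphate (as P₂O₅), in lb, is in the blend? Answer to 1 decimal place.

17.7 lb P₂O₅

P₂O₅ mass = 45%×37 + 15%×7 = 17.7 lb.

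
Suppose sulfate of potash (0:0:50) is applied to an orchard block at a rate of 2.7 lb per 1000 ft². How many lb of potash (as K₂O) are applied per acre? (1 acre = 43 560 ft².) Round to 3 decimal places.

K₂O per 1000 ft² = 2.7 × 50% = 1.35 lb.
Convert to per acre: 1.35 × 43.56 = 58.806 lb.

58.806 lb K₂O per acre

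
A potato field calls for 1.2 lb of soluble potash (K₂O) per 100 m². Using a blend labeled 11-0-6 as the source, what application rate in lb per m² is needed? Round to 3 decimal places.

0.200 lb of product per sq m

Product per 100 m² = 1.2 / 6% = 20 lb.
Convert to per m²: 20 × 0.01 = 0.2 lb.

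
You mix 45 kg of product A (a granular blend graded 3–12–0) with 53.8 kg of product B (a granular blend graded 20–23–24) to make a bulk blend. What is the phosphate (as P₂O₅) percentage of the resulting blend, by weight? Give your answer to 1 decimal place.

18.0% P₂O₅

Total mass = 45 + 53.8 = 98.8 kg.
P₂O₅ mass = 12%×45 + 23%×53.8 = 17.774 kg.
% P₂O₅ = 17.774 / 98.8 = 17.9899%.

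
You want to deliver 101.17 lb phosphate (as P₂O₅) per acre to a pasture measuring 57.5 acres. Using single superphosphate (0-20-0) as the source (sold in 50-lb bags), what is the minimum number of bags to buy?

Product per acre = 101.17 / 20% = 505.85 lb.
Total product = 505.85 × 57.5 = 29086.4 lb.
Bags = ⌈29086.4 / 50⌉ = 582.

582 bags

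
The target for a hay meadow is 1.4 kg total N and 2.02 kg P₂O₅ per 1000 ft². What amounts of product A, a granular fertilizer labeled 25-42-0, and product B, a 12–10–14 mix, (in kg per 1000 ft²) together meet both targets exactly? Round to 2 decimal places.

With a, b = kg per 1000 ft² of product A and product B:
N: 0.25·a + 0.12·b = 1.4
P₂O₅: 0.42·a + 0.1·b = 2.02
Eliminate b: (row1) − 0.12/0.1·(row2) → -0.254·a = -1.024, so a = 4.0315.
Then b = (2.02 − 0.42·4.0315) / 0.1 = 3.26772.

4.03 kg product A, 3.27 kg product B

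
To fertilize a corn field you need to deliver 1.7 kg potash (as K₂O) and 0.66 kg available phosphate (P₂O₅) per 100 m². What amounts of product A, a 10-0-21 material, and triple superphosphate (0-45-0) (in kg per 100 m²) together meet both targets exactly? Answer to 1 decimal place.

Per-100 m² balance (a = product A, b = triple superphosphate):
K₂O: 0.21·a + 0·b = 1.7
P₂O₅: 0·a + 0.45·b = 0.66
Solving simultaneously: a = 8.09524, b = 1.46667.

8.1 kg product A, 1.5 kg triple superphosphate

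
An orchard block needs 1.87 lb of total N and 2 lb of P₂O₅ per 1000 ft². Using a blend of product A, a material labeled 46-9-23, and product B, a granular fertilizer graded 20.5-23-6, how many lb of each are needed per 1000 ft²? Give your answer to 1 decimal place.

0.2 lb product A, 8.6 lb product B

Let a = lb of product A, b = lb of product B (per 1000 ft²).
N: 0.46·a + 0.205·b = 1.87
P₂O₅: 0.09·a + 0.23·b = 2
From row1: a = (1.87 − 0.205·b) / 0.46.
Into row2: 0.09·(1.87 − 0.205·b)/0.46 + 0.23·b = 2 → b = 8.60561, a = 0.230109.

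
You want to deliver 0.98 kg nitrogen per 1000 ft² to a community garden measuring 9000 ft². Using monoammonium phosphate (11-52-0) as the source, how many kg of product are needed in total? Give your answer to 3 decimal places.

80.182 kg

Product per 1000 ft² = 0.98 / 11% = 8.90909 kg.
Total product = 8.90909 × 9000 / 1000 = 80.1818 kg.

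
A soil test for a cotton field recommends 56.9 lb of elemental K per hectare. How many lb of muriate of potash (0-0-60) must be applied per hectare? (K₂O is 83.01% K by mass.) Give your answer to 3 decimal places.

As K₂O: 56.9 / 0.8301 = 68.546 lb per hectare.
Product per hectare = 68.546 / 60% = 114.2433 lb.

114.243 lb of product per hectare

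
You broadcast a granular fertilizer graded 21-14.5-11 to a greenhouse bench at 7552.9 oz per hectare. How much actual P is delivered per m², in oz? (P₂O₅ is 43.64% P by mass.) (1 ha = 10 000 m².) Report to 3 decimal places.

0.048 oz P per sq m

P₂O₅ per hectare = 7552.9 × 14.5% = 1095.17 oz.
Elemental P = 1095.17 × 0.4364 = 477.932 oz per hectare.
Convert to per m²: 477.932 × 0.0001 = 0.0477932 oz.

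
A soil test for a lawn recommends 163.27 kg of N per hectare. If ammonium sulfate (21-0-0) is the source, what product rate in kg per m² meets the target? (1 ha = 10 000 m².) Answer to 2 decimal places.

0.08 kg of product per sq m

Product per hectare = 163.27 / 21% = 777.476 kg.
Convert to per m²: 777.476 × 0.0001 = 0.0777476 kg.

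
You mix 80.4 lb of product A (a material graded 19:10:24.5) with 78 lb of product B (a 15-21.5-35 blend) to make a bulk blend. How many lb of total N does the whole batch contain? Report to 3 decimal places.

N mass = 19%×80.4 + 15%×78 = 26.976 lb.

26.976 lb N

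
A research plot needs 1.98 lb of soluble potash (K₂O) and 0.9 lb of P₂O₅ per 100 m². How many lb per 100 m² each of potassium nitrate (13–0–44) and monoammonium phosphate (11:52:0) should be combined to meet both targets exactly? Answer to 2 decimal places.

4.50 lb potassium nitrate, 1.73 lb monoammonium phosphate

With a, b = lb per 100 m² of potassium nitrate and monoammonium phosphate:
K₂O: 0.44·a + 0·b = 1.98
P₂O₅: 0·a + 0.52·b = 0.9
Solving simultaneously: a = 4.5, b = 1.73077.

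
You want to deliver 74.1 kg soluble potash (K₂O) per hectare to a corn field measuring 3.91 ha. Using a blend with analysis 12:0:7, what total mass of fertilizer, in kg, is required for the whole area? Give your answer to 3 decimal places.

Product per hectare = 74.1 / 7% = 1058.57 kg.
Total product = 1058.57 × 3.91 = 4139.0143 kg.

4139.014 kg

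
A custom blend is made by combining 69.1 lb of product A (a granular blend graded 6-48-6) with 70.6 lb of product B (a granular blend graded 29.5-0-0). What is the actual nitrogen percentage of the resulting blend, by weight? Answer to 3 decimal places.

Total mass = 69.1 + 70.6 = 139.7 lb.
N mass = 6%×69.1 + 29.5%×70.6 = 24.973 lb.
% N = 24.973 / 139.7 = 17.8762%.

17.876% N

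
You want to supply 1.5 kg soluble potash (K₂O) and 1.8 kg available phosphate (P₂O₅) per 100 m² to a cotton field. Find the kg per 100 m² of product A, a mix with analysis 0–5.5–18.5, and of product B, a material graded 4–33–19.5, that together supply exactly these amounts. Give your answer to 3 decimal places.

With a, b = kg per 100 m² of product A and product B:
K₂O: 0.185·a + 0.195·b = 1.5
P₂O₅: 0.055·a + 0.33·b = 1.8
Eliminate b: (row1) − 0.195/0.33·(row2) → 0.1525·a = 0.436364, so a = 2.8614.
Then b = (1.8 − 0.055·2.8614) / 0.33 = 4.97765.

2.861 kg product A, 4.978 kg product B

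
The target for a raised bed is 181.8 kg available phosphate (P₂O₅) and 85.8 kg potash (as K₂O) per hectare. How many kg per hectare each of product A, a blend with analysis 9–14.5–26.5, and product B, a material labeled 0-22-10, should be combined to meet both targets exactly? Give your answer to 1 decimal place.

15.9 kg product A, 815.9 kg product B

With a, b = kg per hectare of product A and product B:
P₂O₅: 0.145·a + 0.22·b = 181.8
K₂O: 0.265·a + 0.1·b = 85.8
Solving simultaneously: a = 15.8904, b = 815.89.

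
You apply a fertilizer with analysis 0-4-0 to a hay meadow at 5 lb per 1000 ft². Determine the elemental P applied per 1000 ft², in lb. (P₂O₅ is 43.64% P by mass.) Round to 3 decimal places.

0.087 lb P per thousand sq ft

P₂O₅ per 1000 ft² = 5 × 4% = 0.2 lb.
Elemental P = 0.2 × 0.4364 = 0.08728 lb per 1000 ft².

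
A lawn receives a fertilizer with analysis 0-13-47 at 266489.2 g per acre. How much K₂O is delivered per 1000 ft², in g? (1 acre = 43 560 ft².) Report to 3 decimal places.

K₂O per acre = 266489.2 × 47% = 125250 g.
Convert to per 1000 ft²: 125250 × 0.0229568 = 2875.3426 g.

2875.343 g K₂O per thousand sq ft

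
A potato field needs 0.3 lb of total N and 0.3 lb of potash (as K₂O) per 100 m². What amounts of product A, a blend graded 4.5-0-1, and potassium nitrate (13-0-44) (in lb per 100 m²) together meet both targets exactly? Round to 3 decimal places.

5.027 lb product A, 0.568 lb potassium nitrate

Per-100 m² balance (a = product A, b = potassium nitrate):
N: 0.045·a + 0.13·b = 0.3
K₂O: 0.01·a + 0.44·b = 0.3
Eliminate a: (row1) − 0.045/0.01·(row2) → -1.85·b = -1.05, so b = 0.567568.
Back-substitute: a = (0.3 − 0.13·0.567568) / 0.045 = 5.02703.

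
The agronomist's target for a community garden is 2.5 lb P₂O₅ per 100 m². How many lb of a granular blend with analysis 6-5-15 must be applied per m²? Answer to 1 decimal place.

Product per 100 m² = 2.5 / 5% = 50 lb.
Convert to per m²: 50 × 0.01 = 0.5 lb.

0.5 lb of product per sq m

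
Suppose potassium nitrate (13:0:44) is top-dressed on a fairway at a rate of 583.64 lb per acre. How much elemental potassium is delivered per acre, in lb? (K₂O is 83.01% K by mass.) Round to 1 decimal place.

K₂O per acre = 583.64 × 44% = 256.802 lb.
Elemental K = 256.802 × 0.8301 = 213.171 lb per acre.

213.2 lb K per acre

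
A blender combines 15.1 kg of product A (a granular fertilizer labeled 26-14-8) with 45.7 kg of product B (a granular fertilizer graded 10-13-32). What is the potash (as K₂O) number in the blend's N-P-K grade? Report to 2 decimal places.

26.04% K₂O

Total mass = 15.1 + 45.7 = 60.8 kg.
K₂O mass = 8%×15.1 + 32%×45.7 = 15.832 kg.
% K₂O = 15.832 / 60.8 = 26.0395%.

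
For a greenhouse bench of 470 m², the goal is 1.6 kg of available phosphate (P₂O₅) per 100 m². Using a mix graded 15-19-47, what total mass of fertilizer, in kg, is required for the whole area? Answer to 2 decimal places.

Product per 100 m² = 1.6 / 19% = 8.42105 kg.
Total product = 8.42105 × 470 / 100 = 39.5789 kg.

39.58 kg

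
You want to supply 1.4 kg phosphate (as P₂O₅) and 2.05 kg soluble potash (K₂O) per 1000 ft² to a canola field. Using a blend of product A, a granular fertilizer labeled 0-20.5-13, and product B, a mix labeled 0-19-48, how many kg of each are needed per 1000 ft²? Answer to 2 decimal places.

With a, b = kg per 1000 ft² of product A and product B:
P₂O₅: 0.205·a + 0.19·b = 1.4
K₂O: 0.13·a + 0.48·b = 2.05
From row1: a = (1.4 − 0.19·b) / 0.205.
Into row2: 0.13·(1.4 − 0.19·b)/0.205 + 0.48·b = 2.05 → b = 3.2327, a = 3.83311.

3.83 kg product A, 3.23 kg product B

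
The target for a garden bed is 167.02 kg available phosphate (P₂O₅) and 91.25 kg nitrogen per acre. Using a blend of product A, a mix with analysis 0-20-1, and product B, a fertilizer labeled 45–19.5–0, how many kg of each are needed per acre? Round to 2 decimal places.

With a, b = kg per acre of product A and product B:
P₂O₅: 0.2·a + 0.195·b = 167.02
N: 0·a + 0.45·b = 91.25
Solving simultaneously: a = 637.392, b = 202.778.

637.39 kg product A, 202.78 kg product B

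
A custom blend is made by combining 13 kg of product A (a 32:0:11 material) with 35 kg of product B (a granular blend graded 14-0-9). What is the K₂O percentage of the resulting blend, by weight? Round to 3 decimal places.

Total mass = 13 + 35 = 48 kg.
K₂O mass = 11%×13 + 9%×35 = 4.58 kg.
% K₂O = 4.58 / 48 = 9.54167%.

9.542% K₂O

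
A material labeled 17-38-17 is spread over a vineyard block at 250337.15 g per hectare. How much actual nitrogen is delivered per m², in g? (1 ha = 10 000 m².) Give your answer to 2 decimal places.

nitrogen per hectare = 250337.15 × 17% = 42557.3 g.
Convert to per m²: 42557.3 × 0.0001 = 4.25573 g.

4.26 g N per sq m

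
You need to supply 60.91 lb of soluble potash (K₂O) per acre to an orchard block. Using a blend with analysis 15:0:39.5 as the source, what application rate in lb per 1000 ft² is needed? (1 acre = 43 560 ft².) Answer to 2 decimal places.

Product per acre = 60.91 / 39.5% = 154.203 lb.
Convert to per 1000 ft²: 154.203 × 0.0229568 = 3.540003 lb.

3.54 lb of product per thousand sq ft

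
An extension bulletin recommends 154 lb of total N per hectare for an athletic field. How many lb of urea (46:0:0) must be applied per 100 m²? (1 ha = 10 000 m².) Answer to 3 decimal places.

3.348 lb of product per hundred sq m

Product per hectare = 154 / 46% = 334.783 lb.
Convert to per 100 m²: 334.783 × 0.01 = 3.34783 lb.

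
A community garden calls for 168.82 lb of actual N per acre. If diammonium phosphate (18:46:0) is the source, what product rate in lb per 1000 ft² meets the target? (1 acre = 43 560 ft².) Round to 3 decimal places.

Product per acre = 168.82 / 18% = 937.889 lb.
Convert to per 1000 ft²: 937.889 × 0.0229568 = 21.53097 lb.

21.531 lb of product per thousand sq ft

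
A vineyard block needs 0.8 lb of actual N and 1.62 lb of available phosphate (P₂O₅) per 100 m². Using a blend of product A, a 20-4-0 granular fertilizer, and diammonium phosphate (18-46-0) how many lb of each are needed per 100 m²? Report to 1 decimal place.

Per-100 m² balance (a = product A, b = diammonium phosphate):
N: 0.2·a + 0.18·b = 0.8
P₂O₅: 0.04·a + 0.46·b = 1.62
Eliminate a: (row1) − 0.2/0.04·(row2) → -2.12·b = -7.3, so b = 3.4434.
Back-substitute: a = (0.8 − 0.18·3.4434) / 0.2 = 0.900943.

0.9 lb product A, 3.4 lb diammonium phosphate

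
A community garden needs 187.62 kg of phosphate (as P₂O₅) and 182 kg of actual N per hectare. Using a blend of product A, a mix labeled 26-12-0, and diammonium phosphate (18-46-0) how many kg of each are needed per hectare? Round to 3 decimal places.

509.678 kg product A, 274.910 kg diammonium phosphate

Let a = kg of product A, b = kg of diammonium phosphate (per hectare).
P₂O₅: 0.12·a + 0.46·b = 187.62
N: 0.26·a + 0.18·b = 182
Eliminate a: (row1) − 0.12/0.26·(row2) → 0.376923·b = 103.62, so b = 274.9102.
Back-substitute: a = (187.62 − 0.46·274.9102) / 0.12 = 509.6776.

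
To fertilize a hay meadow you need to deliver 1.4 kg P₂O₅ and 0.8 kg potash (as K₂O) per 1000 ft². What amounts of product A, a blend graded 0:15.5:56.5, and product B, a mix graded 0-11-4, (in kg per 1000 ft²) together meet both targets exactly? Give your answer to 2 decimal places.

Per-1000 ft² balance (a = product A, b = product B):
P₂O₅: 0.155·a + 0.11·b = 1.4
K₂O: 0.565·a + 0.04·b = 0.8
Solving simultaneously: a = 0.571939, b = 11.9214.

0.57 kg product A, 11.92 kg product B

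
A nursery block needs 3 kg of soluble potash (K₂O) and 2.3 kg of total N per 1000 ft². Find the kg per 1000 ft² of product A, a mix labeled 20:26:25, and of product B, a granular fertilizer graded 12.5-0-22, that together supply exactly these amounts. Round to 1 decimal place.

10.3 kg product A, 2.0 kg product B

Per-1000 ft² balance (a = product A, b = product B):
K₂O: 0.25·a + 0.22·b = 3
N: 0.2·a + 0.125·b = 2.3
Eliminate b: (row1) − 0.22/0.125·(row2) → -0.102·a = -1.048, so a = 10.2745.
Then b = (2.3 − 0.2·10.2745) / 0.125 = 1.96078.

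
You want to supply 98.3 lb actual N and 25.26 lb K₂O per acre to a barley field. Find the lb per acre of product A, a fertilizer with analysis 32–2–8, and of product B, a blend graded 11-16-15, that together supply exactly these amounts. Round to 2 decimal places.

305.27 lb product A, 5.59 lb product B

Let a = lb of product A, b = lb of product B (per acre).
N: 0.32·a + 0.11·b = 98.3
K₂O: 0.08·a + 0.15·b = 25.26
Eliminate b: (row1) − 0.11/0.15·(row2) → 0.261333·a = 79.776, so a = 305.265.
Then b = (25.26 − 0.08·305.265) / 0.15 = 5.59184.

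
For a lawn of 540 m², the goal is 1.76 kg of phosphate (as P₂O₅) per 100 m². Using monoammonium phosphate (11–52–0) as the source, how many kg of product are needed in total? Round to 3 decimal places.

18.277 kg

Product per 100 m² = 1.76 / 52% = 3.38462 kg.
Total product = 3.38462 × 540 / 100 = 18.2769 kg.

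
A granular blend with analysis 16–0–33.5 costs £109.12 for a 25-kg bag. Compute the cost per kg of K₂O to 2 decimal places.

£13.03 per kg K₂O

K₂O in bag = 25 × 33.5% = 8.375 kg.
Cost per kg K₂O = £109.12 / 8.375 = £13.0293.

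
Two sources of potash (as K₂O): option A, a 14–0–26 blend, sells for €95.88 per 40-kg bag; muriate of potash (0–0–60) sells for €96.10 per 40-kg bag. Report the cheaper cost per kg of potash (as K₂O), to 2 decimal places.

€4.00 per kg K₂O (muriate of potash)

option A: K₂O per bag = 40 × 26% = 10.4 kg; cost = 95.88 / 10.4 = €9.2192/kg K₂O.
muriate of potash: K₂O per bag = 40 × 60% = 24 kg; cost = 96.10 / 24 = €4.0042/kg K₂O.
muriate of potash is cheaper.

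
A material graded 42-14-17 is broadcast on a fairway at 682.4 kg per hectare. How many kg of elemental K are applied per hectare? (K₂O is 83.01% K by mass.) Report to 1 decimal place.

K₂O per hectare = 682.4 × 17% = 116.008 kg.
Elemental K = 116.008 × 0.8301 = 96.2982 kg per hectare.

96.3 kg K per hectare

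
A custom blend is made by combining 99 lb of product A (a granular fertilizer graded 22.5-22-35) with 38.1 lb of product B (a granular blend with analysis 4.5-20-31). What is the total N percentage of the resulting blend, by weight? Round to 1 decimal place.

17.5% N

Total mass = 99 + 38.1 = 137.1 lb.
N mass = 22.5%×99 + 4.5%×38.1 = 23.9895 lb.
% N = 23.9895 / 137.1 = 17.4978%.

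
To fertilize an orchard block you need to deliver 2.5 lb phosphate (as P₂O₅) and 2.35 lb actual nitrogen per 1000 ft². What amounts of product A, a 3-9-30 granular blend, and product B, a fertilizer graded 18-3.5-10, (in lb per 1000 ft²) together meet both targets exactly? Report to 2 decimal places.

24.27 lb product A, 9.01 lb product B

Per-1000 ft² balance (a = product A, b = product B):
P₂O₅: 0.09·a + 0.035·b = 2.5
N: 0.03·a + 0.18·b = 2.35
Eliminate a: (row1) − 0.09/0.03·(row2) → -0.505·b = -4.55, so b = 9.0099.
Back-substitute: a = (2.5 − 0.035·9.0099) / 0.09 = 24.2739.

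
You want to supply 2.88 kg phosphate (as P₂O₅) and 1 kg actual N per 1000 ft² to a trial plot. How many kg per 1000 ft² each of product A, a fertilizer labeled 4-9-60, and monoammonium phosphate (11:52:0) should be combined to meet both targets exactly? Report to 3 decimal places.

18.642 kg product A, 2.312 kg monoammonium phosphate

With a, b = kg per 1000 ft² of product A and monoammonium phosphate:
P₂O₅: 0.09·a + 0.52·b = 2.88
N: 0.04·a + 0.11·b = 1
Solving simultaneously: a = 18.6422, b = 2.31193.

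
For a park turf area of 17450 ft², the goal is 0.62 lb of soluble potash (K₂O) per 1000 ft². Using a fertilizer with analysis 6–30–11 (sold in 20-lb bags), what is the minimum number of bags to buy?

5 bags

Product per 1000 ft² = 0.62 / 11% = 5.63636 lb.
Total product = 5.63636 × 17450 / 1000 = 98.3545 lb.
Bags = ⌈98.3545 / 20⌉ = 5.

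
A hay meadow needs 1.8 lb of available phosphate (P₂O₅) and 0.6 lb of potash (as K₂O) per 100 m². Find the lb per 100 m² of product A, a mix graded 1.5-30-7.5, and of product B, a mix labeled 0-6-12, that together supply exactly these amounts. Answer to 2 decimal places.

5.71 lb product A, 1.43 lb product B

Per-100 m² balance (a = product A, b = product B):
P₂O₅: 0.3·a + 0.06·b = 1.8
K₂O: 0.075·a + 0.12·b = 0.6
Eliminate b: (row1) − 0.06/0.12·(row2) → 0.2625·a = 1.5, so a = 5.71429.
Then b = (0.6 − 0.075·5.71429) / 0.12 = 1.42857.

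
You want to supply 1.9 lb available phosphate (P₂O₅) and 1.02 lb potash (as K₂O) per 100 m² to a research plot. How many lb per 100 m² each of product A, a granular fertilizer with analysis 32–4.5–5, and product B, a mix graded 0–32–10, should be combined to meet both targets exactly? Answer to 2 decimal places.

11.86 lb product A, 4.27 lb product B

With a, b = lb per 100 m² of product A and product B:
P₂O₅: 0.045·a + 0.32·b = 1.9
K₂O: 0.05·a + 0.1·b = 1.02
Eliminate b: (row1) − 0.32/0.1·(row2) → -0.115·a = -1.364, so a = 11.8609.
Then b = (1.02 − 0.05·11.8609) / 0.1 = 4.26957.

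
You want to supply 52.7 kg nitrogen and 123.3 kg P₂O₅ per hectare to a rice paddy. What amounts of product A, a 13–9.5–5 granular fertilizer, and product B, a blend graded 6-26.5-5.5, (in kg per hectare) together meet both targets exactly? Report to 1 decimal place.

228.4 kg product A, 383.4 kg product B

Let a = kg of product A, b = kg of product B (per hectare).
N: 0.13·a + 0.06·b = 52.7
P₂O₅: 0.095·a + 0.265·b = 123.3
From row1: a = (52.7 − 0.06·b) / 0.13.
Into row2: 0.095·(52.7 − 0.06·b)/0.13 + 0.265·b = 123.3 → b = 383.391, a = 228.435.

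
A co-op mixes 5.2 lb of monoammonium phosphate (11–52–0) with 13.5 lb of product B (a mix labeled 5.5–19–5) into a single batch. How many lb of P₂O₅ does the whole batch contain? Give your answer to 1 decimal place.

P₂O₅ mass = 52%×5.2 + 19%×13.5 = 5.269 lb.

5.3 lb P₂O₅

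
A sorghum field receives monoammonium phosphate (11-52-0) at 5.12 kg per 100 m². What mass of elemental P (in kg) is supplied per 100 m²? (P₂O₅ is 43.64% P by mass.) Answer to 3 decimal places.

1.162 kg P per hundred sq m

P₂O₅ per 100 m² = 5.12 × 52% = 2.6624 kg.
Elemental P = 2.6624 × 0.4364 = 1.16187 kg per 100 m².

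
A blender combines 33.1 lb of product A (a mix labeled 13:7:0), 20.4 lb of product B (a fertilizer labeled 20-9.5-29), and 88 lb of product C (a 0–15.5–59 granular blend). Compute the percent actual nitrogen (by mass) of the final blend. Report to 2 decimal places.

5.92% N

Total mass = 33.1 + 20.4 + 88 = 141.5 lb.
N mass = 13%×33.1 + 20%×20.4 + 0%×88 = 8.383 lb.
% N = 8.383 / 141.5 = 5.92438%.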